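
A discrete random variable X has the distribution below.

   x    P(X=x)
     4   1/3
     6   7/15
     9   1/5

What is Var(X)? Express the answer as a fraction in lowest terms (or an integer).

704/225

E[X] = (1/3)·4 + (7/15)·6 + (1/5)·9 = 89/15
E[X²] = (1/3)·16 + (7/15)·36 + (1/5)·81 = 115/3
Var(X) = 115/3 − (89/15)² = 704/225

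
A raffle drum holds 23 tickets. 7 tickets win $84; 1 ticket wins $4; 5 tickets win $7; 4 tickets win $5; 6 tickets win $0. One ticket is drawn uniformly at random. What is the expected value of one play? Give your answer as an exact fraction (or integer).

E[payout] = (7/23)·84 + (1/23)·4 + (5/23)·7 + (4/23)·5 + (6/23)·0 = 647/23

647/23 dollars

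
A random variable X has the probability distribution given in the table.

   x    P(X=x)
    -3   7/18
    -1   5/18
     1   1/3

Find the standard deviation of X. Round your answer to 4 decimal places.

1.6960

E[X] = -10/9, E[X²] = 37/9
Var(X) = E[X²] − (E[X])² = 37/9 − 100/81 = 233/81
SD(X) = √(233/81) ≈ 1.6960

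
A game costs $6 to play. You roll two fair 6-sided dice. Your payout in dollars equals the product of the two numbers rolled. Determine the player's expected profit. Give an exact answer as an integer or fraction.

Distribution of the product of the two numbers rolled: 1 w.p. 1/36, 2 w.p. 1/18, 3 w.p. 1/18, 4 w.p. 1/12, 5 w.p. 1/18, 6 w.p. 1/9, …
E[payout] = (1/36)·1 + (1/18)·2 + (1/18)·3 + (1/12)·4 + (1/18)·5 + (1/9)·6 + (1/18)·8 + (1/36)·9 + (1/18)·10 + (1/9)·12 + (1/18)·15 + (1/36)·16 + (1/18)·18 + (1/18)·20 + (1/18)·24 + (1/36)·25 + (1/18)·30 + (1/36)·36 = 49/4
Expected profit = 49/4 − 6 = 25/4

25/4 dollars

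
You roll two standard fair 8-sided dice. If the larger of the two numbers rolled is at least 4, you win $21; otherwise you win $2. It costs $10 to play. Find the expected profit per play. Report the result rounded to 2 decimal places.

E[payout] = (9/64)·2 + (55/64)·21 = 1173/64
Expected profit = 1173/64 − 10 = 533/64 ≈ $8.33

$8.33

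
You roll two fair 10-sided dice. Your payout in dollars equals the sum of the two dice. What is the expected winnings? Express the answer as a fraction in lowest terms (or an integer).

$11

Distribution of the sum of the two dice: 2 w.p. 1/100, 3 w.p. 1/50, 4 w.p. 3/100, 5 w.p. 1/25, 6 w.p. 1/20, 7 w.p. 3/50, …
E[payout] = (1/100)·2 + (1/50)·3 + (3/100)·4 + (1/25)·5 + (1/20)·6 + (3/50)·7 + (7/100)·8 + (2/25)·9 + (9/100)·10 + (1/10)·11 + (9/100)·12 + (2/25)·13 + (7/100)·14 + (3/50)·15 + (1/20)·16 + (1/25)·17 + (3/100)·18 + (1/50)·19 + (1/100)·20 = 11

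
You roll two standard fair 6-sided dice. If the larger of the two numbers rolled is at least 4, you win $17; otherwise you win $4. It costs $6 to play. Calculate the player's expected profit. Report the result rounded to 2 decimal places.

E[payout] = (1/4)·4 + (3/4)·17 = 55/4
Expected profit = 55/4 − 6 = 31/4 ≈ $7.75

$7.75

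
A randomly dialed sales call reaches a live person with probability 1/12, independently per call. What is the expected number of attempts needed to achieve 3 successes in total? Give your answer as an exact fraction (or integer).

36

By linearity (sum of 3 independent geometric waits), E[trials] = 3/p = 3/(1/12) = 36.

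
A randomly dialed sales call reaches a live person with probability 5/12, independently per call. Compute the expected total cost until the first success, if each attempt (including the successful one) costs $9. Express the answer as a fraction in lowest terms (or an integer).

108/5 dollars

E[#attempts] = 1/p = 12/5; E[cost] = 9·12/5 = 108/5.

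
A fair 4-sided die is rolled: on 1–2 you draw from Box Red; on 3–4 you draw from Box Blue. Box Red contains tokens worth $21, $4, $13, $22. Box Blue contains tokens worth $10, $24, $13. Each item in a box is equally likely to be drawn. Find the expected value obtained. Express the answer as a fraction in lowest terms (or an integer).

E[X | Box Red] = (21 + 4 + 13 + 22)/4 = 15
E[X | Box Blue] = (10 + 24 + 13)/3 = 47/3
E[X] = (1/2)·15 + (1/2)·47/3 = 46/3

46/3 dollars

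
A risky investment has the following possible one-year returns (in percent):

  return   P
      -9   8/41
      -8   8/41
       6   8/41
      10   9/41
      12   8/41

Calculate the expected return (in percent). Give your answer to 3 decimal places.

2.390

E[X] = (8/41)·(-9) + (8/41)·(-8) + (8/41)·6 + (9/41)·10 + (8/41)·12
     = 98/41 ≈ 2.390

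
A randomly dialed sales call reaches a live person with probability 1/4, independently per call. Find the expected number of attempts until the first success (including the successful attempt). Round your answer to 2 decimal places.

For a geometric distribution, E[trials] = 1/p = 1/(1/4) = 4.
≈ 4.00

4.00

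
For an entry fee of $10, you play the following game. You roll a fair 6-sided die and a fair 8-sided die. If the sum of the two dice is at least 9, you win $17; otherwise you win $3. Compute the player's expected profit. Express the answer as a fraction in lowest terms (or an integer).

-7/8 dollars

E[payout] = (9/16)·3 + (7/16)·17 = 73/8
Expected profit = 73/8 − 10 = -7/8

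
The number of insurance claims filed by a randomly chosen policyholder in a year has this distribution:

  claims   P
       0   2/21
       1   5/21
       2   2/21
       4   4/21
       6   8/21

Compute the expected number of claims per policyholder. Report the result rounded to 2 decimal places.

E[X] = (2/21)·0 + (5/21)·1 + (2/21)·2 + (4/21)·4 + (8/21)·6
     = 73/21 ≈ 3.48

3.48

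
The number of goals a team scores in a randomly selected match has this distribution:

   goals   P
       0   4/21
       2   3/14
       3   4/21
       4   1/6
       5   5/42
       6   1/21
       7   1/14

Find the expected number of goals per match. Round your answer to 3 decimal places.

E[X] = (4/21)·0 + (3/14)·2 + (4/21)·3 + (1/6)·4 + (5/42)·5 + (1/21)·6 + (1/14)·7
     = 64/21 ≈ 3.048

3.048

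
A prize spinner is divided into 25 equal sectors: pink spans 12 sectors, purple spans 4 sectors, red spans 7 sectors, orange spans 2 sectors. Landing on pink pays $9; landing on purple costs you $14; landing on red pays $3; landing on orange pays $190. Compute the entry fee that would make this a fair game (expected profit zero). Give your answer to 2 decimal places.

E[payout] = (12/25)·9 + (4/25)·(-14) + (7/25)·3 + (2/25)·190 = 453/25
Fair fee = E[payout] = 453/25 ≈ $18.12

$18.12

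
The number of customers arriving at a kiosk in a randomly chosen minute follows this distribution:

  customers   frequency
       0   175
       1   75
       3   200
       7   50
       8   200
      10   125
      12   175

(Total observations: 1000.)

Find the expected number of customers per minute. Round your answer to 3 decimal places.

Total = 1000, so P(customers=0) = 175/1000, etc.
E[X] = (7/40)·0 + (3/40)·1 + (1/5)·3 + (1/20)·7 + (1/5)·8 + (1/8)·10 + (7/40)·12
     = 239/40 ≈ 5.975

5.975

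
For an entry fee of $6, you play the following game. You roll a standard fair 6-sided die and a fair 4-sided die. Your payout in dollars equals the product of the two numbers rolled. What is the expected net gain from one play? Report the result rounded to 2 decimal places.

$2.75

Distribution of the product of the two numbers rolled: 1 w.p. 1/24, 2 w.p. 1/12, 3 w.p. 1/12, 4 w.p. 1/8, 5 w.p. 1/24, 6 w.p. 1/8, …
E[payout] = (1/24)·1 + (1/12)·2 + (1/12)·3 + (1/8)·4 + (1/24)·5 + (1/8)·6 + (1/12)·8 + (1/24)·9 + (1/24)·10 + (1/8)·12 + (1/24)·15 + (1/24)·16 + (1/24)·18 + (1/24)·20 + (1/24)·24 = 35/4
Expected profit = 35/4 − 6 = 11/4 ≈ $2.75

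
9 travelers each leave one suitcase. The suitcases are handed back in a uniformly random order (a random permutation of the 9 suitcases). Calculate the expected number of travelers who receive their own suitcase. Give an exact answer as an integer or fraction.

Let Xᵢ = 1 if person i gets their own suitcase. For each i, P(Xᵢ=1) = 1/9.
By linearity of expectation, E[X₁+…+X_9] = 9·(1/9) = 1.

1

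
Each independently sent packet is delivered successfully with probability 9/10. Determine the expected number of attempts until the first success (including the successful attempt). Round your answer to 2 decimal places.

1.11

For a geometric distribution, E[trials] = 1/p = 1/(9/10) = 10/9.
≈ 1.11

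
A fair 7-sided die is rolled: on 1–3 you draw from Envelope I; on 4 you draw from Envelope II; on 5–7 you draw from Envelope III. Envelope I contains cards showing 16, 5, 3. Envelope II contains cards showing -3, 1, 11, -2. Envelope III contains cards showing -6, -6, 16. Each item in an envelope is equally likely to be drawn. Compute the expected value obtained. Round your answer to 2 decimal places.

E[X | Envelope I] = (16 + 5 + 3)/3 = 8
E[X | Envelope II] = (-3 + 1 + 11 − 2)/4 = 7/4
E[X | Envelope III] = (-6 − 6 + 16)/3 = 4/3
E[X] = (3/7)·8 + (1/7)·7/4 + (3/7)·4/3 = 17/4 ≈ 4.25

4.25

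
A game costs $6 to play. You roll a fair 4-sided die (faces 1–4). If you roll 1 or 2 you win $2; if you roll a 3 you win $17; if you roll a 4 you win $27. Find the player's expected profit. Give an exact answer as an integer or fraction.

E[payout] = (1/2)·2 + (1/4)·17 + (1/4)·27 = 12
Expected profit = 12 − 6 = 6

$6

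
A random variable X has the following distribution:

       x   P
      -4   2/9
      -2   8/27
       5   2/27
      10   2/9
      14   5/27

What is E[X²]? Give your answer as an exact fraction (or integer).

586/9

E[X²] = (2/9)·16 + (8/27)·4 + (2/27)·25 + (2/9)·100 + (5/27)·196
     = 586/9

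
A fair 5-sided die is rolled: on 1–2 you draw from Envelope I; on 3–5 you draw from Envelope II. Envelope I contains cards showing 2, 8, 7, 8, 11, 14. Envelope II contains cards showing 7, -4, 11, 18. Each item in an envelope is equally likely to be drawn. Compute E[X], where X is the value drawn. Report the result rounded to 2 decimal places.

E[X | Envelope I] = (2 + 8 + 7 + 8 + 11 + 14)/6 = 25/3
E[X | Envelope II] = (7 − 4 + 11 + 18)/4 = 8
E[X] = (2/5)·25/3 + (3/5)·8 = 122/15 ≈ 8.13

8.13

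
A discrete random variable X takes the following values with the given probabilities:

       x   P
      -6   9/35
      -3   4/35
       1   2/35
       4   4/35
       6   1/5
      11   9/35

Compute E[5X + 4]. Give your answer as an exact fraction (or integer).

121/7

E[5x+4] = (9/35)·(-26) + (4/35)·(-11) + (2/35)·9 + (4/35)·24 + (1/5)·34 + (9/35)·59
     = 121/7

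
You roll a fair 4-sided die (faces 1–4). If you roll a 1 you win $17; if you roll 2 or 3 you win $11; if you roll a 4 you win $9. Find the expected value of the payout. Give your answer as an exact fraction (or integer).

$12

E[payout] = (1/4)·9 + (1/2)·11 + (1/4)·17 = 12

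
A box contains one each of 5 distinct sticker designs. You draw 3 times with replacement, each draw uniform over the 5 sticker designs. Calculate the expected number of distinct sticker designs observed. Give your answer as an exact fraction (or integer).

61/25

Let Xⱼ=1 if type j appears at least once. P(Xⱼ=1) = 1 − ((5−1)/5)^3 = 61/125.
E[#distinct] = 5·61/125 = 61/25.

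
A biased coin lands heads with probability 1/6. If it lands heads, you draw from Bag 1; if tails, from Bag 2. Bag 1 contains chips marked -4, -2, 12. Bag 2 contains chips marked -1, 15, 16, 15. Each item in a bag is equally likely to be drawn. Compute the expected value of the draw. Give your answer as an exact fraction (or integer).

E[X | Bag 1] = (-4 − 2 + 12)/3 = 2
E[X | Bag 2] = (-1 + 15 + 16 + 15)/4 = 45/4
E[X] = (1/6)·2 + (5/6)·45/4 = 233/24

233/24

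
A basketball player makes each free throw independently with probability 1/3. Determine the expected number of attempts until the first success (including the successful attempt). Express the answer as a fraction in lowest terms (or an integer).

For a geometric distribution, E[trials] = 1/p = 1/(1/3) = 3.

3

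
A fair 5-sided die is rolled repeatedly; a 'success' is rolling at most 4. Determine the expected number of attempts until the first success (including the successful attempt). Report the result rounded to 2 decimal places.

1.25

For a geometric distribution, E[trials] = 1/p = 1/(4/5) = 5/4.
≈ 1.25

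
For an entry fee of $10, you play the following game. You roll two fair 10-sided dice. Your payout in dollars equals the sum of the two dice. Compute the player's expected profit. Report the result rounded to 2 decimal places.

$1.00

Distribution of the sum of the two dice: 2 w.p. 1/100, 3 w.p. 1/50, 4 w.p. 3/100, 5 w.p. 1/25, 6 w.p. 1/20, 7 w.p. 3/50, …
E[payout] = (1/100)·2 + (1/50)·3 + (3/100)·4 + (1/25)·5 + (1/20)·6 + (3/50)·7 + (7/100)·8 + (2/25)·9 + (9/100)·10 + (1/10)·11 + (9/100)·12 + (2/25)·13 + (7/100)·14 + (3/50)·15 + (1/20)·16 + (1/25)·17 + (3/100)·18 + (1/50)·19 + (1/100)·20 = 11
Expected profit = 11 − 10 = 1 ≈ $1.00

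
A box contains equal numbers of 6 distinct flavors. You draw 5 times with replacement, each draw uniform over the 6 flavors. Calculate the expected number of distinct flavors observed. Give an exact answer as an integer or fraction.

Let Xⱼ=1 if type j appears at least once. P(Xⱼ=1) = 1 − ((6−1)/6)^5 = 4651/7776.
E[#distinct] = 6·4651/7776 = 4651/1296.

4651/1296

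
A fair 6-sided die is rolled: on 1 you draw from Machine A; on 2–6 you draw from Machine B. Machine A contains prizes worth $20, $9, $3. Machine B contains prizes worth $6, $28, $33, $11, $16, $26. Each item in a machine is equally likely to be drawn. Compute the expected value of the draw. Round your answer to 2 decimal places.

E[X | Machine A] = (20 + 9 + 3)/3 = 32/3
E[X | Machine B] = (6 + 28 + 33 + 11 + 16 + 26)/6 = 20
E[X] = (1/6)·32/3 + (5/6)·20 = 166/9 ≈ 18.44

$18.44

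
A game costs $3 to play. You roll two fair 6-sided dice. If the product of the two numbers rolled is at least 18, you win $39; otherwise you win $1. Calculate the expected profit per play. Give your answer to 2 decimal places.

$8.56

E[payout] = (13/18)·1 + (5/18)·39 = 104/9
Expected profit = 104/9 − 3 = 77/9 ≈ $8.56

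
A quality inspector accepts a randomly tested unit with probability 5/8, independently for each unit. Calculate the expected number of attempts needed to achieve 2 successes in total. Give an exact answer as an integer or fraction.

16/5

By linearity (sum of 2 independent geometric waits), E[trials] = 2/p = 2/(5/8) = 16/5.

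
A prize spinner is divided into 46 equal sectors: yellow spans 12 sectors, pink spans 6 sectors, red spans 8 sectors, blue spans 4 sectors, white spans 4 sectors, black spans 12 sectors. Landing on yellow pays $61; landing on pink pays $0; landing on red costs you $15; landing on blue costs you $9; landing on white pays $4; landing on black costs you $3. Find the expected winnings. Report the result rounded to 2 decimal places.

E[payout] = (12/46)·61 + (6/46)·0 + (8/46)·(-15) + (4/46)·(-9) + (4/46)·4 + (12/46)·(-3) = 278/23
≈ $12.09

$12.09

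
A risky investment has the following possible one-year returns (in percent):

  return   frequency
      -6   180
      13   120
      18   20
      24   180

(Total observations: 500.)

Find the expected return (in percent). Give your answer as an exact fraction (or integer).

Total = 500, so P(return=-6) = 180/500, etc.
E[X] = (9/25)·(-6) + (6/25)·13 + (1/25)·18 + (9/25)·24
     = 258/25

258/25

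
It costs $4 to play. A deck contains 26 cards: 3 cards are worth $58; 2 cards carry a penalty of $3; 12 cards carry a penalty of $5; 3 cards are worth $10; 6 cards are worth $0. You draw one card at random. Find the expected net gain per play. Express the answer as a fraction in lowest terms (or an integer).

17/13 dollars

E[payout] = (3/26)·58 + (2/26)·(-3) + (12/26)·(-5) + (3/26)·10 + (6/26)·0 = 69/13
Expected profit = 69/13 − 4 = 17/13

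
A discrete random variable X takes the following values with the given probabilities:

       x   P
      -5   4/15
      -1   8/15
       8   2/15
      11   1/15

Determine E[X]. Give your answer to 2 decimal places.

-0.07

E[X] = (4/15)·(-5) + (8/15)·(-1) + (2/15)·8 + (1/15)·11
     = -1/15 ≈ -0.07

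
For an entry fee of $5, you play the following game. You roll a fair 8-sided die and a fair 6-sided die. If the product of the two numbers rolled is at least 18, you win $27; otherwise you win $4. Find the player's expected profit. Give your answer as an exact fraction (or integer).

E[payout] = (5/8)·4 + (3/8)·27 = 101/8
Expected profit = 101/8 − 5 = 61/8

61/8 dollars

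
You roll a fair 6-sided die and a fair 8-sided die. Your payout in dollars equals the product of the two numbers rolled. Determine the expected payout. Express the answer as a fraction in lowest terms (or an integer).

63/4 dollars

Distribution of the product of the two numbers rolled: 1 w.p. 1/48, 2 w.p. 1/24, 3 w.p. 1/24, 4 w.p. 1/16, 5 w.p. 1/24, 6 w.p. 1/12, …
E[payout] = (1/48)·1 + (1/24)·2 + (1/24)·3 + (1/16)·4 + (1/24)·5 + (1/12)·6 + (1/48)·7 + (1/16)·8 + (1/48)·9 + (1/24)·10 + (1/12)·12 + (1/48)·14 + (1/24)·15 + (1/24)·16 + (1/24)·18 + (1/24)·20 + (1/48)·21 + (1/16)·24 + (1/48)·25 + (1/48)·28 + (1/24)·30 + (1/48)·32 + (1/48)·35 + (1/48)·36 + (1/48)·40 + (1/48)·42 + (1/48)·48 = 63/4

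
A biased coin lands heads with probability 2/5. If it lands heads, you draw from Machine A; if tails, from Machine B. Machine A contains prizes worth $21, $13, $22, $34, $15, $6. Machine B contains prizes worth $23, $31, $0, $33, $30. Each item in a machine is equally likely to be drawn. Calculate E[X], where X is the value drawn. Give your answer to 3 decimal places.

$21.440

E[X | Machine A] = (21 + 13 + 22 + 34 + 15 + 6)/6 = 37/2
E[X | Machine B] = (23 + 31 + 0 + 33 + 30)/5 = 117/5
E[X] = (2/5)·37/2 + (3/5)·117/5 = 536/25 ≈ 21.440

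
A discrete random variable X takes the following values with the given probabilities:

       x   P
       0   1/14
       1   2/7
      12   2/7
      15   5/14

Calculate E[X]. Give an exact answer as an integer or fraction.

E[X] = (1/14)·0 + (2/7)·1 + (2/7)·12 + (5/14)·15
     = 127/14

127/14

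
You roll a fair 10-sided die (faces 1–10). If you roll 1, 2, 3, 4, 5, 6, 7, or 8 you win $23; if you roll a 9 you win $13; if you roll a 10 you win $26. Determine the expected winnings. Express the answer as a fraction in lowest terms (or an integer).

223/10 dollars

E[payout] = (1/10)·13 + (4/5)·23 + (1/10)·26 = 223/10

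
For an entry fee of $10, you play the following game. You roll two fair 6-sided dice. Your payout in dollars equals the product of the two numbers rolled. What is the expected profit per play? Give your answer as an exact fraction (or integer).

Distribution of the product of the two numbers rolled: 1 w.p. 1/36, 2 w.p. 1/18, 3 w.p. 1/18, 4 w.p. 1/12, 5 w.p. 1/18, 6 w.p. 1/9, …
E[payout] = (1/36)·1 + (1/18)·2 + (1/18)·3 + (1/12)·4 + (1/18)·5 + (1/9)·6 + (1/18)·8 + (1/36)·9 + (1/18)·10 + (1/9)·12 + (1/18)·15 + (1/36)·16 + (1/18)·18 + (1/18)·20 + (1/18)·24 + (1/36)·25 + (1/18)·30 + (1/36)·36 = 49/4
Expected profit = 49/4 − 10 = 9/4

9/4 dollars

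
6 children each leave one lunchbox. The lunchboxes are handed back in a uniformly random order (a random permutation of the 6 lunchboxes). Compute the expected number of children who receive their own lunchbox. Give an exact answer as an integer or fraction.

Let Xᵢ = 1 if person i gets their own lunchbox. For each i, P(Xᵢ=1) = 1/6.
By linearity of expectation, E[X₁+…+X_6] = 6·(1/6) = 1.

1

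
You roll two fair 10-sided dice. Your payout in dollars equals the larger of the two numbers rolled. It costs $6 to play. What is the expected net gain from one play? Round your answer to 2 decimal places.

$1.15

Distribution of the larger of the two numbers rolled: 1 w.p. 1/100, 2 w.p. 3/100, 3 w.p. 1/20, 4 w.p. 7/100, 5 w.p. 9/100, 6 w.p. 11/100, …
E[payout] = (1/100)·1 + (3/100)·2 + (1/20)·3 + (7/100)·4 + (9/100)·5 + (11/100)·6 + (13/100)·7 + (3/20)·8 + (17/100)·9 + (19/100)·10 = 143/20
Expected profit = 143/20 − 6 = 23/20 ≈ $1.15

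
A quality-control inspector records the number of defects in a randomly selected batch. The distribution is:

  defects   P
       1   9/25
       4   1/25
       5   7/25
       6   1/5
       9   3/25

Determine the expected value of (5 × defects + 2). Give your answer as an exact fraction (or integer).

23

E[5x+2] = (9/25)·7 + (1/25)·22 + (7/25)·27 + (1/5)·32 + (3/25)·47
     = 23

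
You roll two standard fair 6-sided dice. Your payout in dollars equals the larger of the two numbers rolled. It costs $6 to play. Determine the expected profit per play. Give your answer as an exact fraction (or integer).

Distribution of the larger of the two numbers rolled: 1 w.p. 1/36, 2 w.p. 1/12, 3 w.p. 5/36, 4 w.p. 7/36, 5 w.p. 1/4, 6 w.p. 11/36
E[payout] = (1/36)·1 + (1/12)·2 + (5/36)·3 + (7/36)·4 + (1/4)·5 + (11/36)·6 = 161/36
Expected profit = 161/36 − 6 = -55/36

-55/36 dollars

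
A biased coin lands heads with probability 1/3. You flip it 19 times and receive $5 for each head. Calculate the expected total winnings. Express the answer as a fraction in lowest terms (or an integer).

95/3 dollars

E[#heads] = 19·1/3 = 19/3 (linearity over flips).
E[winnings] = 5·19/3 = 95/3.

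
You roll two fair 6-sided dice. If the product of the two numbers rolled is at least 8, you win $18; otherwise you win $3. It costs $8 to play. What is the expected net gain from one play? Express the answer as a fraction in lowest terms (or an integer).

E[payout] = (7/18)·3 + (11/18)·18 = 73/6
Expected profit = 73/6 − 8 = 25/6

25/6 dollars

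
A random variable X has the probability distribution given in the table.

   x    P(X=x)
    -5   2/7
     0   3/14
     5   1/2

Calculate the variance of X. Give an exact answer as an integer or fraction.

3625/196

E[X] = (2/7)·(-5) + (3/14)·0 + (1/2)·5 = 15/14
E[X²] = (2/7)·25 + (3/14)·0 + (1/2)·25 = 275/14
Var(X) = 275/14 − (15/14)² = 3625/196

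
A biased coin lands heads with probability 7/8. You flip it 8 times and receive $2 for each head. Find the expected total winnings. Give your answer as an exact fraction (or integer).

$14

E[#heads] = 8·7/8 = 7 (linearity over flips).
E[winnings] = 2·7 = 14.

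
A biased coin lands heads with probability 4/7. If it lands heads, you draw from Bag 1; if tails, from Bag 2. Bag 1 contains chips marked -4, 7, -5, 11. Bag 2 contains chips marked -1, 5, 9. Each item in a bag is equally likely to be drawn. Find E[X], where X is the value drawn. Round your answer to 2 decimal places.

3.14

E[X | Bag 1] = (-4 + 7 − 5 + 11)/4 = 9/4
E[X | Bag 2] = (-1 + 5 + 9)/3 = 13/3
E[X] = (4/7)·9/4 + (3/7)·13/3 = 22/7 ≈ 3.14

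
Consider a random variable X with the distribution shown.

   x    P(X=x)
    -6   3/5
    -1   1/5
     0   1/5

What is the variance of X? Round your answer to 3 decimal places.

E[X] = (3/5)·(-6) + (1/5)·(-1) + (1/5)·0 = -19/5
E[X²] = (3/5)·36 + (1/5)·1 + (1/5)·0 = 109/5
Var(X) = 109/5 − (-19/5)² = 184/25 ≈ 7.360

7.360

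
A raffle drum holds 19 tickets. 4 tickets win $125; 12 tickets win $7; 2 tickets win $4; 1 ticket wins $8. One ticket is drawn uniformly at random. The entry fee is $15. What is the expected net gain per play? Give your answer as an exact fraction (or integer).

315/19 dollars

E[payout] = (4/19)·125 + (12/19)·7 + (2/19)·4 + (1/19)·8 = 600/19
Expected profit = 600/19 − 15 = 315/19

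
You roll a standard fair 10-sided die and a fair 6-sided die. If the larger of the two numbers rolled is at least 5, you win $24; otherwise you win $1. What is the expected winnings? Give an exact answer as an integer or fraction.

E[payout] = (4/15)·1 + (11/15)·24 = 268/15

268/15 dollars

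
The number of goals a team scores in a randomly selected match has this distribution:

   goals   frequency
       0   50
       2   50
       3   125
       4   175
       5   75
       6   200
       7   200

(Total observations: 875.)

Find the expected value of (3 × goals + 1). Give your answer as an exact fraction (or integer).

533/35

Total = 875, so P(goals=0) = 50/875, etc.
E[3x+1] = (2/35)·1 + (2/35)·7 + (1/7)·10 + (1/5)·13 + (3/35)·16 + (8/35)·19 + (8/35)·22
     = 533/35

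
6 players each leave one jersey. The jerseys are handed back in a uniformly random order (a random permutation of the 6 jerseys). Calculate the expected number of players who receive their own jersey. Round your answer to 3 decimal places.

Let Xᵢ = 1 if person i gets their own jersey. For each i, P(Xᵢ=1) = 1/6.
By linearity of expectation, E[X₁+…+X_6] = 6·(1/6) = 1.
≈ 1.000

1.000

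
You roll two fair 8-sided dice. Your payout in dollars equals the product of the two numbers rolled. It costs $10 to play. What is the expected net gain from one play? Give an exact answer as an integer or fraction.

Distribution of the product of the two numbers rolled: 1 w.p. 1/64, 2 w.p. 1/32, 3 w.p. 1/32, 4 w.p. 3/64, 5 w.p. 1/32, 6 w.p. 1/16, …
E[payout] = (1/64)·1 + (1/32)·2 + (1/32)·3 + (3/64)·4 + (1/32)·5 + (1/16)·6 + (1/32)·7 + (1/16)·8 + (1/64)·9 + (1/32)·10 + (1/16)·12 + (1/32)·14 + (1/32)·15 + (3/64)·16 + (1/32)·18 + (1/32)·20 + (1/32)·21 + (1/16)·24 + (1/64)·25 + (1/32)·28 + (1/32)·30 + (1/32)·32 + (1/32)·35 + (1/64)·36 + (1/32)·40 + (1/32)·42 + (1/32)·48 + (1/64)·49 + (1/32)·56 + (1/64)·64 = 81/4
Expected profit = 81/4 − 10 = 41/4

41/4 dollars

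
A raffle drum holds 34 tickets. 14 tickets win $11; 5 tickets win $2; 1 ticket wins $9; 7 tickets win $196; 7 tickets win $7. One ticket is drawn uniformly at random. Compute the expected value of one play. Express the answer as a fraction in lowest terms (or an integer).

797/17 dollars

E[payout] = (14/34)·11 + (5/34)·2 + (1/34)·9 + (7/34)·196 + (7/34)·7 = 797/17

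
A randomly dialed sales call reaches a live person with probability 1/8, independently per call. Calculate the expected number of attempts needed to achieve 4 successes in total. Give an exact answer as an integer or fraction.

32

By linearity (sum of 4 independent geometric waits), E[trials] = 4/p = 4/(1/8) = 32.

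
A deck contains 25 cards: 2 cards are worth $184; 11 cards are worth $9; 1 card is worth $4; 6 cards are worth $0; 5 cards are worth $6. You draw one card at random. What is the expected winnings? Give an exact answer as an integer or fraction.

501/25 dollars

E[payout] = (2/25)·184 + (11/25)·9 + (1/25)·4 + (6/25)·0 + (5/25)·6 = 501/25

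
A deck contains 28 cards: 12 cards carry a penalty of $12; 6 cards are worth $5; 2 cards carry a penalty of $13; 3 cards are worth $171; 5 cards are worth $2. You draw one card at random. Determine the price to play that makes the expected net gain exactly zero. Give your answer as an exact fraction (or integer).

E[payout] = (12/28)·(-12) + (6/28)·5 + (2/28)·(-13) + (3/28)·171 + (5/28)·2 = 383/28
Fair fee = E[payout] = 383/28

383/28 dollars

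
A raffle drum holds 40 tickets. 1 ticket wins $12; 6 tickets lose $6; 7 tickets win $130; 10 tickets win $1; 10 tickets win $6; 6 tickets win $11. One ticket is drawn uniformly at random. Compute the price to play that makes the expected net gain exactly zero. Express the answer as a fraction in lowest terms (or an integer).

E[payout] = (1/40)·12 + (6/40)·(-6) + (7/40)·130 + (10/40)·1 + (10/40)·6 + (6/40)·11 = 511/20
Fair fee = E[payout] = 511/20

511/20 dollars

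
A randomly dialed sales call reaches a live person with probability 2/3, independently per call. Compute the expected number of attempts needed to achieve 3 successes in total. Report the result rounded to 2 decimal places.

4.50

By linearity (sum of 3 independent geometric waits), E[trials] = 3/p = 3/(2/3) = 9/2.
≈ 4.50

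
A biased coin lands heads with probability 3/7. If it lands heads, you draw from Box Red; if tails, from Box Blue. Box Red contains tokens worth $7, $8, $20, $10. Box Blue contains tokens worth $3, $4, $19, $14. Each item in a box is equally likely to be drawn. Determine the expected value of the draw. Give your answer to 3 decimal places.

$10.536

E[X | Box Red] = (7 + 8 + 20 + 10)/4 = 45/4
E[X | Box Blue] = (3 + 4 + 19 + 14)/4 = 10
E[X] = (3/7)·45/4 + (4/7)·10 = 295/28 ≈ 10.536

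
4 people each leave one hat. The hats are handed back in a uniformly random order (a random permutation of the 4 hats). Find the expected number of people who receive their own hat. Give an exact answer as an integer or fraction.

1

Let Xᵢ = 1 if person i gets their own hat. For each i, P(Xᵢ=1) = 1/4.
By linearity of expectation, E[X₁+…+X_4] = 4·(1/4) = 1.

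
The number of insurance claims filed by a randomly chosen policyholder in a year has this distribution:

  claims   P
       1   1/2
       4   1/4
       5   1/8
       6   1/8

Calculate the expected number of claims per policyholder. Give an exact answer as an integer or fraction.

23/8

E[X] = (1/2)·1 + (1/4)·4 + (1/8)·5 + (1/8)·6
     = 23/8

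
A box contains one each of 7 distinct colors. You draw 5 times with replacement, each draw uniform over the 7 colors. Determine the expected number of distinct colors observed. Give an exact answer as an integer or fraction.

9031/2401

Let Xⱼ=1 if type j appears at least once. P(Xⱼ=1) = 1 − ((7−1)/7)^5 = 9031/16807.
E[#distinct] = 7·9031/16807 = 9031/2401.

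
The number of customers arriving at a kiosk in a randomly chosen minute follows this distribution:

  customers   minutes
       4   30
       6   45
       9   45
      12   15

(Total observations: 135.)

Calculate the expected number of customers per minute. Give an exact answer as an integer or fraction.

Total = 135, so P(customers=4) = 30/135, etc.
E[X] = (2/9)·4 + (1/3)·6 + (1/3)·9 + (1/9)·12
     = 65/9

65/9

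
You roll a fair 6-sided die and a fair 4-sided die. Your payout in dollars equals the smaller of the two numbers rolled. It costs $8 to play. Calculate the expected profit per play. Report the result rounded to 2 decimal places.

-$5.92

Distribution of the smaller of the two numbers rolled: 1 w.p. 3/8, 2 w.p. 7/24, 3 w.p. 5/24, 4 w.p. 1/8
E[payout] = (3/8)·1 + (7/24)·2 + (5/24)·3 + (1/8)·4 = 25/12
Expected profit = 25/12 − 8 = -71/12 ≈ -$5.92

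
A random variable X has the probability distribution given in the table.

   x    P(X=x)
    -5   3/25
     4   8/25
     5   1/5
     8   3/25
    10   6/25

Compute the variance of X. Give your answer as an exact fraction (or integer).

E[X] = (3/25)·(-5) + (8/25)·4 + (1/5)·5 + (3/25)·8 + (6/25)·10 = 126/25
E[X²] = (3/25)·25 + (8/25)·16 + (1/5)·25 + (3/25)·64 + (6/25)·100 = 224/5
Var(X) = 224/5 − (126/25)² = 12124/625

12124/625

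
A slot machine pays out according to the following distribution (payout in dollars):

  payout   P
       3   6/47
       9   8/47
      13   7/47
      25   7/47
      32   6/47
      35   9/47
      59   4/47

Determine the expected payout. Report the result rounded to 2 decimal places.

$23.38

E[X] = (6/47)·3 + (8/47)·9 + (7/47)·13 + (7/47)·25 + (6/47)·32 + (9/47)·35 + (4/47)·59
     = 1099/47 ≈ 23.38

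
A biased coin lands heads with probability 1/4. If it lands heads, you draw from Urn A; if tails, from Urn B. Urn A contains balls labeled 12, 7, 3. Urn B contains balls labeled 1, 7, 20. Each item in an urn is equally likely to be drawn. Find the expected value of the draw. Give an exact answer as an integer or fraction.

53/6

E[X | Urn A] = (12 + 7 + 3)/3 = 22/3
E[X | Urn B] = (1 + 7 + 20)/3 = 28/3
E[X] = (1/4)·22/3 + (3/4)·28/3 = 53/6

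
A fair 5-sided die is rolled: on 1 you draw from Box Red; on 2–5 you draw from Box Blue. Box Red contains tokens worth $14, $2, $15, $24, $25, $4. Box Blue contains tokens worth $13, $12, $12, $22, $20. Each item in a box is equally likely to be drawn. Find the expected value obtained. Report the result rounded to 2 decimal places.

E[X | Box Red] = (14 + 2 + 15 + 24 + 25 + 4)/6 = 14
E[X | Box Blue] = (13 + 12 + 12 + 22 + 20)/5 = 79/5
E[X] = (1/5)·14 + (4/5)·79/5 = 386/25 ≈ 15.44

$15.44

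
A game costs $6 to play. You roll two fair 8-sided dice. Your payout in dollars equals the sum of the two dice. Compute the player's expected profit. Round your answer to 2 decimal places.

Distribution of the sum of the two dice: 2 w.p. 1/64, 3 w.p. 1/32, 4 w.p. 3/64, 5 w.p. 1/16, 6 w.p. 5/64, 7 w.p. 3/32, …
E[payout] = (1/64)·2 + (1/32)·3 + (3/64)·4 + (1/16)·5 + (5/64)·6 + (3/32)·7 + (7/64)·8 + (1/8)·9 + (7/64)·10 + (3/32)·11 + (5/64)·12 + (1/16)·13 + (3/64)·14 + (1/32)·15 + (1/64)·16 = 9
Expected profit = 9 − 6 = 3 ≈ $3.00

$3.00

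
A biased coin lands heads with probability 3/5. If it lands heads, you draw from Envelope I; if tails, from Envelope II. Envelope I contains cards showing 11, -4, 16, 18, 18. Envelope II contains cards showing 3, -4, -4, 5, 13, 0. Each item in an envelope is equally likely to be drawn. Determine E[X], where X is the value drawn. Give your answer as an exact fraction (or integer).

E[X | Envelope I] = (11 − 4 + 16 + 18 + 18)/5 = 59/5
E[X | Envelope II] = (3 − 4 − 4 + 5 + 13 + 0)/6 = 13/6
E[X] = (3/5)·59/5 + (2/5)·13/6 = 596/75

596/75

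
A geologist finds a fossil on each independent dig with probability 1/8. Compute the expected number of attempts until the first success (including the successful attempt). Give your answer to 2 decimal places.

8.00

For a geometric distribution, E[trials] = 1/p = 1/(1/8) = 8.
≈ 8.00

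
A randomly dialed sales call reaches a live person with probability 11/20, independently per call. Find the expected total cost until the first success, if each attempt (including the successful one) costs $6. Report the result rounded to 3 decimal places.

E[#attempts] = 1/p = 20/11; E[cost] = 6·20/11 = 120/11.
≈ 10.909

$10.909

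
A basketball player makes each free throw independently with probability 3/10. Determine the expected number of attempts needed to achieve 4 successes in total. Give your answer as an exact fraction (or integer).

40/3

By linearity (sum of 4 independent geometric waits), E[trials] = 4/p = 4/(3/10) = 40/3.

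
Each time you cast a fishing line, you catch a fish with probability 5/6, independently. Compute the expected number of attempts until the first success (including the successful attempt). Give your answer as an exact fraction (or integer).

6/5

For a geometric distribution, E[trials] = 1/p = 1/(5/6) = 6/5.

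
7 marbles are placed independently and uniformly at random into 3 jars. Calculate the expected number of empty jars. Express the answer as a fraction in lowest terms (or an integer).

Let Xⱼ=1 if jar j is empty. P(Xⱼ=1) = ((3-1)/3)^7 = 128/2187.
By linearity, E[#empty] = 3·128/2187 = 128/729.

128/729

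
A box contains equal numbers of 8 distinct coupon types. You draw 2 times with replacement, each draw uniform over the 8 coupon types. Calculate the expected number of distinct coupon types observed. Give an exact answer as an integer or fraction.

15/8

Let Xⱼ=1 if type j appears at least once. P(Xⱼ=1) = 1 − ((8−1)/8)^2 = 15/64.
E[#distinct] = 8·15/64 = 15/8.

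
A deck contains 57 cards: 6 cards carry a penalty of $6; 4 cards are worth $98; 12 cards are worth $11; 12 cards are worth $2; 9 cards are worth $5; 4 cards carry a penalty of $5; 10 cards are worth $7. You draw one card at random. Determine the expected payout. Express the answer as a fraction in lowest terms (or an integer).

607/57 dollars

E[payout] = (6/57)·(-6) + (4/57)·98 + (12/57)·11 + (12/57)·2 + (9/57)·5 + (4/57)·(-5) + (10/57)·7 = 607/57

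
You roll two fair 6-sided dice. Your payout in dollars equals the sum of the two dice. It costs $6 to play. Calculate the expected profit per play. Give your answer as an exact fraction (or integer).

Distribution of the sum of the two dice: 2 w.p. 1/36, 3 w.p. 1/18, 4 w.p. 1/12, 5 w.p. 1/9, 6 w.p. 5/36, 7 w.p. 1/6, …
E[payout] = (1/36)·2 + (1/18)·3 + (1/12)·4 + (1/9)·5 + (5/36)·6 + (1/6)·7 + (5/36)·8 + (1/9)·9 + (1/12)·10 + (1/18)·11 + (1/36)·12 = 7
Expected profit = 7 − 6 = 1

$1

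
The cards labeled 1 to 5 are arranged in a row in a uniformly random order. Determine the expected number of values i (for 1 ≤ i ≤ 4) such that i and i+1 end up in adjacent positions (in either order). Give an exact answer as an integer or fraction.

For each i ∈ {1,…,4}, let Xᵢ = 1 if i and i+1 are adjacent. P(Xᵢ=1) = 2·(5−1)!/5! = 2/5.
By linearity, E[ΣXᵢ] = (4)·(2/5) = 8/5.

8/5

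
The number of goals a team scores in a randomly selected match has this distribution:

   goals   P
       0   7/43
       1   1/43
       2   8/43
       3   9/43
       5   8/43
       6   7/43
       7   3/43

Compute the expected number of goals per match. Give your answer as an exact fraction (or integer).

E[X] = (7/43)·0 + (1/43)·1 + (8/43)·2 + (9/43)·3 + (8/43)·5 + (7/43)·6 + (3/43)·7
     = 147/43

147/43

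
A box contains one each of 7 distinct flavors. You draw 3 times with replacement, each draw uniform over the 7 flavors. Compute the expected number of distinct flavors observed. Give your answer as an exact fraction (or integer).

Let Xⱼ=1 if type j appears at least once. P(Xⱼ=1) = 1 − ((7−1)/7)^3 = 127/343.
E[#distinct] = 7·127/343 = 127/49.

127/49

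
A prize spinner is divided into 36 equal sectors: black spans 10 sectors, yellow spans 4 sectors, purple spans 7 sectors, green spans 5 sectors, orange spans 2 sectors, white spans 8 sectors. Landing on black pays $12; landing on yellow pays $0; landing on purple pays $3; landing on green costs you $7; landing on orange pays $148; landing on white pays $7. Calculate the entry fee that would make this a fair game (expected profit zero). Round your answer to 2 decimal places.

E[payout] = (10/36)·12 + (4/36)·0 + (7/36)·3 + (5/36)·(-7) + (2/36)·148 + (8/36)·7 = 229/18
Fair fee = E[payout] = 229/18 ≈ $12.72

$12.72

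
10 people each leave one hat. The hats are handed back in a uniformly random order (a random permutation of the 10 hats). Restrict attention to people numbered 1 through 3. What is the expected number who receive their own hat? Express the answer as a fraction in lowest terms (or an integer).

Let Xᵢ = 1 if person i gets their own hat. For each i, P(Xᵢ=1) = 1/10.
By linearity of expectation, E[X₁+…+X_3] = 3·(1/10) = 3/10.

3/10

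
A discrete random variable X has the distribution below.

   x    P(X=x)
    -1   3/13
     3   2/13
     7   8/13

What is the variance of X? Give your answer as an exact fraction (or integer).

1888/169

E[X] = (3/13)·(-1) + (2/13)·3 + (8/13)·7 = 59/13
E[X²] = (3/13)·1 + (2/13)·9 + (8/13)·49 = 413/13
Var(X) = 413/13 − (59/13)² = 1888/169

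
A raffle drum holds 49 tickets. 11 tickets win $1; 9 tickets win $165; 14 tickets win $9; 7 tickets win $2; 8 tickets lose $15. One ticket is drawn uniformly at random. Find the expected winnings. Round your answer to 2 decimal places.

E[payout] = (11/49)·1 + (9/49)·165 + (14/49)·9 + (7/49)·2 + (8/49)·(-15) = 1516/49
≈ $30.94

$30.94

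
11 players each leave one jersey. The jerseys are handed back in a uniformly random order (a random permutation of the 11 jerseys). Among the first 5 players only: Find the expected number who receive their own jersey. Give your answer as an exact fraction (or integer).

5/11

Let Xᵢ = 1 if person i gets their own jersey. For each i, P(Xᵢ=1) = 1/11.
By linearity of expectation, E[X₁+…+X_5] = 5·(1/11) = 5/11.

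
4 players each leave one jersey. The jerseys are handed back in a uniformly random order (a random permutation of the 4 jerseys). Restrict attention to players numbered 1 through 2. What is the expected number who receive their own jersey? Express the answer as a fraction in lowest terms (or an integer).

Let Xᵢ = 1 if person i gets their own jersey. For each i, P(Xᵢ=1) = 1/4.
By linearity of expectation, E[X₁+…+X_2] = 2·(1/4) = 1/2.

1/2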